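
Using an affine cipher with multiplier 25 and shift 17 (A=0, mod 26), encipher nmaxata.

efruryr

n(13): 25·13+17=342≡4 → e
m(12): 25·12+17=317≡5 → f
a(0): 25·0+17=17 → r
x(23): 25·23+17=592≡20 → u
a(0): 25·0+17=17 → r
t(19): 25·19+17=492≡24 → y
a(0): 25·0+17=17 → r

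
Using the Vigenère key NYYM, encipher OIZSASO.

BGXENQM

Repeat the key across the message: NYYMNYY
O(14)+N(13): 27≡1 → B
I(8)+Y(24): 32≡6 → G
Z(25)+Y(24): 49≡23 → X
S(18)+M(12): 30≡4 → E
A(0)+N(13): 13 → N
S(18)+Y(24): 42≡16 → Q
O(14)+Y(24): 38≡12 → M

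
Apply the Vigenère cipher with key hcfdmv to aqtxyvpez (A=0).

Repeat the key across the message: hcfdmvhcf
a(0)+h(7): 7 → h
q(16)+c(2): 18 → s
t(19)+f(5): 24 → y
x(23)+d(3): 26≡0 → a
y(24)+m(12): 36≡10 → k
v(21)+v(21): 42≡16 → q
p(15)+h(7): 22 → w
e(4)+c(2): 6 → g
z(25)+f(5): 30≡4 → e

hsyakqwge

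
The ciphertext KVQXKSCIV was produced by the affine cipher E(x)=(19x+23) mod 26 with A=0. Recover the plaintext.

The inverse of 19 mod 26 is 11, since 19·11=209≡1. Apply D(y)=11·(y−23) mod 26:
K(10): 11·(10−23)=-143≡13 → N
V(21): 11·(21−23)=-22≡4 → E
Q(16): 11·(16−23)=-77≡1 → B
X(23): 11·(23−23)=0 → A
K(10): 11·(10−23)=-143≡13 → N
S(18): 11·(18−23)=-55≡23 → X
C(2): 11·(2−23)=-231≡3 → D
I(8): 11·(8−23)=-165≡17 → R
V(21): 11·(21−23)=-22≡4 → E

NEBANXDRE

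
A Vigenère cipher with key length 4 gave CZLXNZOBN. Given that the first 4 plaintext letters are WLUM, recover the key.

GORL

Subtract each crib letter from the matching ciphertext letter (mod 26):
C(2)−W(22)=-20≡6 → G
Z(25)−L(11)=14 → O
L(11)−U(20)=-9≡17 → R
X(23)−M(12)=11 → L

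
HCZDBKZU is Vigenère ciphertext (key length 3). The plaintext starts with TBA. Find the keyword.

OBZ

Subtract each crib letter from the matching ciphertext letter (mod 26):
H(7)−T(19)=-12≡14 → O
C(2)−B(1)=1 → B
Z(25)−A(0)=25 → Z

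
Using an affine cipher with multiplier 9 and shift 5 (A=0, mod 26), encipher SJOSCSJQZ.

S(18): 9·18+5=167≡11 → L
J(9): 9·9+5=86≡8 → I
O(14): 9·14+5=131≡1 → B
S(18): 9·18+5=167≡11 → L
C(2): 9·2+5=23 → X
S(18): 9·18+5=167≡11 → L
J(9): 9·9+5=86≡8 → I
Q(16): 9·16+5=149≡19 → T
Z(25): 9·25+5=230≡22 → W

LIBLXLITW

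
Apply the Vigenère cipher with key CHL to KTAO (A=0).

MALQ

Repeat the key across the message: CHLC
K(10)+C(2): 12 → M
T(19)+H(7): 26≡0 → A
A(0)+L(11): 11 → L
O(14)+C(2): 16 → Q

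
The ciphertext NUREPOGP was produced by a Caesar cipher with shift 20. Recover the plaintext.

TAXKVUMV

N(13): 13−20=-7≡19 → T
U(20): 20−20=0 → A
R(17): 17−20=-3≡23 → X
E(4): 4−20=-16≡10 → K
P(15): 15−20=-5≡21 → V
O(14): 14−20=-6≡20 → U
G(6): 6−20=-14≡12 → M
P(15): 15−20=-5≡21 → V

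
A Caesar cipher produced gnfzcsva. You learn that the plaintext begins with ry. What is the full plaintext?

ryqkndgl

From the crib: g(6)−r(17)=-11≡15, so the shift is 15.
Subtract 15 from each ciphertext letter:
g(6): 6−15=-9≡17 → r
n(13): 13−15=-2≡24 → y
f(5): 5−15=-10≡16 → q
z(25): 25−15=10 → k
c(2): 2−15=-13≡13 → n
s(18): 18−15=3 → d
v(21): 21−15=6 → g
a(0): 0−15=-15≡11 → l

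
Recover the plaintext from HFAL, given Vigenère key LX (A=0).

WIPO

Repeat the key across the ciphertext: LXLX
H(7)−L(11): -4≡22 → W
F(5)−X(23): -18≡8 → I
A(0)−L(11): -11≡15 → P
L(11)−X(23): -12≡14 → O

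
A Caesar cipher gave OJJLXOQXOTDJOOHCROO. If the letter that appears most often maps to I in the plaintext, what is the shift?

6

The most frequent ciphertext letter is O (appears 7 times).
O is position 14; I is position 8.
Shift = 6.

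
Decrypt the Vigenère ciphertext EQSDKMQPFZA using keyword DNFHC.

Repeat the key across the ciphertext: DNFHCDNFHCD
E(4)−D(3): 1 → B
Q(16)−N(13): 3 → D
S(18)−F(5): 13 → N
D(3)−H(7): -4≡22 → W
K(10)−C(2): 8 → I
M(12)−D(3): 9 → J
Q(16)−N(13): 3 → D
P(15)−F(5): 10 → K
F(5)−H(7): -2≡24 → Y
Z(25)−C(2): 23 → X
A(0)−D(3): -3≡23 → X

BDNWIJDKYXX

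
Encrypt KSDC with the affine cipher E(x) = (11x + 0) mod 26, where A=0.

GQHW

K(10): 11·10+0=110≡6 → G
S(18): 11·18+0=198≡16 → Q
D(3): 11·3+0=33≡7 → H
C(2): 11·2+0=22 → W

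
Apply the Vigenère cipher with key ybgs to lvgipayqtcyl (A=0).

Repeat the key across the message: ybgsybgsybgs
l(11)+y(24): 35≡9 → j
v(21)+b(1): 22 → w
g(6)+g(6): 12 → m
i(8)+s(18): 26≡0 → a
p(15)+y(24): 39≡13 → n
a(0)+b(1): 1 → b
y(24)+g(6): 30≡4 → e
q(16)+s(18): 34≡8 → i
t(19)+y(24): 43≡17 → r
c(2)+b(1): 3 → d
y(24)+g(6): 30≡4 → e
l(11)+s(18): 29≡3 → d

jwmanbeirded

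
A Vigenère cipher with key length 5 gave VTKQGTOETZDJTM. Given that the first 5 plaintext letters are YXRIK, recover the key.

Subtract each crib letter from the matching ciphertext letter (mod 26):
V(21)−Y(24)=-3≡23 → X
T(19)−X(23)=-4≡22 → W
K(10)−R(17)=-7≡19 → T
Q(16)−I(8)=8 → I
G(6)−K(10)=-4≡22 → W

XWTIW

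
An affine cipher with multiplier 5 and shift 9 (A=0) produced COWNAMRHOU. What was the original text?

The inverse of 5 mod 26 is 21, since 5·21=105≡1. Apply D(y)=21·(y−9) mod 26:
C(2): 21·(2−9)=-147≡9 → J
O(14): 21·(14−9)=105≡1 → B
W(22): 21·(22−9)=273≡13 → N
N(13): 21·(13−9)=84≡6 → G
A(0): 21·(0−9)=-189≡19 → T
M(12): 21·(12−9)=63≡11 → L
R(17): 21·(17−9)=168≡12 → M
H(7): 21·(7−9)=-42≡10 → K
O(14): 21·(14−9)=105≡1 → B
U(20): 21·(20−9)=231≡23 → X

JBNGTLMKBX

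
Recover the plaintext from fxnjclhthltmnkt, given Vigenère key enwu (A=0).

Repeat the key across the ciphertext: enwuenwuenwuenw
f(5)−e(4): 1 → b
x(23)−n(13): 10 → k
n(13)−w(22): -9≡17 → r
j(9)−u(20): -11≡15 → p
c(2)−e(4): -2≡24 → y
l(11)−n(13): -2≡24 → y
h(7)−w(22): -15≡11 → l
t(19)−u(20): -1≡25 → z
h(7)−e(4): 3 → d
l(11)−n(13): -2≡24 → y
t(19)−w(22): -3≡23 → x
m(12)−u(20): -8≡18 → s
n(13)−e(4): 9 → j
k(10)−n(13): -3≡23 → x
t(19)−w(22): -3≡23 → x

bkrpyylzdyxsjxx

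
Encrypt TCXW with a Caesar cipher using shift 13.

GPKJ

T(19): 19+13=32≡6 → G
C(2): 2+13=15 → P
X(23): 23+13=36≡10 → K
W(22): 22+13=35≡9 → J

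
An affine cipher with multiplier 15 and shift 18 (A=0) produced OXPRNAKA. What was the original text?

The inverse of 15 mod 26 is 7, since 15·7=105≡1. Apply D(y)=7·(y−18) mod 26:
O(14): 7·(14−18)=-28≡24 → Y
X(23): 7·(23−18)=35≡9 → J
P(15): 7·(15−18)=-21≡5 → F
R(17): 7·(17−18)=-7≡19 → T
N(13): 7·(13−18)=-35≡17 → R
A(0): 7·(0−18)=-126≡4 → E
K(10): 7·(10−18)=-56≡22 → W
A(0): 7·(0−18)=-126≡4 → E

YJFTREWE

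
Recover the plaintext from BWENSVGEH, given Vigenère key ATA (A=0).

Repeat the key across the ciphertext: ATAATAATA
B(1)−A(0): 1 → B
W(22)−T(19): 3 → D
E(4)−A(0): 4 → E
N(13)−A(0): 13 → N
S(18)−T(19): -1≡25 → Z
V(21)−A(0): 21 → V
G(6)−A(0): 6 → G
E(4)−T(19): -15≡11 → L
H(7)−A(0): 7 → H

BDENZVGLH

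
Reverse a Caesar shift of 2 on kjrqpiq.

ihpongo

k(10): 10−2=8 → i
j(9): 9−2=7 → h
r(17): 17−2=15 → p
q(16): 16−2=14 → o
p(15): 15−2=13 → n
i(8): 8−2=6 → g
q(16): 16−2=14 → o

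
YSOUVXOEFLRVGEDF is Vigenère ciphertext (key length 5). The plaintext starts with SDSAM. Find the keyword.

GPWUJ

Subtract each crib letter from the matching ciphertext letter (mod 26):
Y(24)−S(18)=6 → G
S(18)−D(3)=15 → P
O(14)−S(18)=-4≡22 → W
U(20)−A(0)=20 → U
V(21)−M(12)=9 → J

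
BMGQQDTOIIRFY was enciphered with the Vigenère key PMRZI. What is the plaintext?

MAPRIOHXJACTH

Repeat the key across the ciphertext: PMRZIPMRZIPMR
B(1)−P(15): -14≡12 → M
M(12)−M(12): 0 → A
G(6)−R(17): -11≡15 → P
Q(16)−Z(25): -9≡17 → R
Q(16)−I(8): 8 → I
D(3)−P(15): -12≡14 → O
T(19)−M(12): 7 → H
O(14)−R(17): -3≡23 → X
I(8)−Z(25): -17≡9 → J
I(8)−I(8): 0 → A
R(17)−P(15): 2 → C
F(5)−M(12): -7≡19 → T
Y(24)−R(17): 7 → H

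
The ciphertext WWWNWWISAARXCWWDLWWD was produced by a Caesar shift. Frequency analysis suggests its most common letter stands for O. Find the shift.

8

The most frequent ciphertext letter is W (appears 9 times).
W is position 22; O is position 14.
Shift = 8.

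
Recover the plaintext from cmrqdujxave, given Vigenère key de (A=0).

ziomaqgtxrb

Repeat the key across the ciphertext: dededededed
c(2)−d(3): -1≡25 → z
m(12)−e(4): 8 → i
r(17)−d(3): 14 → o
q(16)−e(4): 12 → m
d(3)−d(3): 0 → a
u(20)−e(4): 16 → q
j(9)−d(3): 6 → g
x(23)−e(4): 19 → t
a(0)−d(3): -3≡23 → x
v(21)−e(4): 17 → r
e(4)−d(3): 1 → b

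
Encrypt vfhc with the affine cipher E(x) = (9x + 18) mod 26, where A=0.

zldk

v(21): 9·21+18=207≡25 → z
f(5): 9·5+18=63≡11 → l
h(7): 9·7+18=81≡3 → d
c(2): 9·2+18=36≡10 → k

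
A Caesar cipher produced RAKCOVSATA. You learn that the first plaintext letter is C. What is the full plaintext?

CLVNZGDLEL

From the crib: R(17)−C(2)=15, so the shift is 15.
Subtract 15 from each ciphertext letter:
R(17): 17−15=2 → C
A(0): 0−15=-15≡11 → L
K(10): 10−15=-5≡21 → V
C(2): 2−15=-13≡13 → N
O(14): 14−15=-1≡25 → Z
V(21): 21−15=6 → G
S(18): 18−15=3 → D
A(0): 0−15=-15≡11 → L
T(19): 19−15=4 → E
A(0): 0−15=-15≡11 → L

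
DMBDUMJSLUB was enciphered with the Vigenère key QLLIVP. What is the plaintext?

NBQVZXTHAMG

Repeat the key across the ciphertext: QLLIVPQLLIV
D(3)−Q(16): -13≡13 → N
M(12)−L(11): 1 → B
B(1)−L(11): -10≡16 → Q
D(3)−I(8): -5≡21 → V
U(20)−V(21): -1≡25 → Z
M(12)−P(15): -3≡23 → X
J(9)−Q(16): -7≡19 → T
S(18)−L(11): 7 → H
L(11)−L(11): 0 → A
U(20)−I(8): 12 → M
B(1)−V(21): -20≡6 → G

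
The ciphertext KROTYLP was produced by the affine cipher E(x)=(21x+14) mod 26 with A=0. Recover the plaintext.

The inverse of 21 mod 26 is 5, since 21·5=105≡1. Apply D(y)=5·(y−14) mod 26:
K(10): 5·(10−14)=-20≡6 → G
R(17): 5·(17−14)=15 → P
O(14): 5·(14−14)=0 → A
T(19): 5·(19−14)=25 → Z
Y(24): 5·(24−14)=50≡24 → Y
L(11): 5·(11−14)=-15≡11 → L
P(15): 5·(15−14)=5 → F

GPAZYLF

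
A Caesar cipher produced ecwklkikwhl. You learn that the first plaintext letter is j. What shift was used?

21

From the crib: e(4)−j(9)=-5≡21, so the shift is 21.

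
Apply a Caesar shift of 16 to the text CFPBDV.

SVFRTL

C(2): 2+16=18 → S
F(5): 5+16=21 → V
P(15): 15+16=31≡5 → F
B(1): 1+16=17 → R
D(3): 3+16=19 → T
V(21): 21+16=37≡11 → L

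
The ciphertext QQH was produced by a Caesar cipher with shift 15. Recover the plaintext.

BBS

Q(16): 16−15=1 → B
Q(16): 16−15=1 → B
H(7): 7−15=-8≡18 → S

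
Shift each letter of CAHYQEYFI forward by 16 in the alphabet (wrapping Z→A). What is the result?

C(2): 2+16=18 → S
A(0): 0+16=16 → Q
H(7): 7+16=23 → X
Y(24): 24+16=40≡14 → O
Q(16): 16+16=32≡6 → G
E(4): 4+16=20 → U
Y(24): 24+16=40≡14 → O
F(5): 5+16=21 → V
I(8): 8+16=24 → Y

SQXOGUOVY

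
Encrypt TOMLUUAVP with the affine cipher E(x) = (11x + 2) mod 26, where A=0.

DAETOOCZL

T(19): 11·19+2=211≡3 → D
O(14): 11·14+2=156≡0 → A
M(12): 11·12+2=134≡4 → E
L(11): 11·11+2=123≡19 → T
U(20): 11·20+2=222≡14 → O
U(20): 11·20+2=222≡14 → O
A(0): 11·0+2=2 → C
V(21): 11·21+2=233≡25 → Z
P(15): 11·15+2=167≡11 → L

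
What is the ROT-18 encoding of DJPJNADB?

VBHBFSVT

D(3): 3+18=21 → V
J(9): 9+18=27≡1 → B
P(15): 15+18=33≡7 → H
J(9): 9+18=27≡1 → B
N(13): 13+18=31≡5 → F
A(0): 0+18=18 → S
D(3): 3+18=21 → V
B(1): 1+18=19 → T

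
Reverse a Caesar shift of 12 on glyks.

g(6): 6−12=-6≡20 → u
l(11): 11−12=-1≡25 → z
y(24): 24−12=12 → m
k(10): 10−12=-2≡24 → y
s(18): 18−12=6 → g

uzmyg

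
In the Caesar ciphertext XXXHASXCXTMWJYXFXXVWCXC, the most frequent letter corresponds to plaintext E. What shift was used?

19

The most frequent ciphertext letter is X (appears 9 times).
X is position 23; E is position 4.
Shift = 19.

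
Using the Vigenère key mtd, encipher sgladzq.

Repeat the key across the message: mtdmtdm
s(18)+m(12): 30≡4 → e
g(6)+t(19): 25 → z
l(11)+d(3): 14 → o
a(0)+m(12): 12 → m
d(3)+t(19): 22 → w
z(25)+d(3): 28≡2 → c
q(16)+m(12): 28≡2 → c

ezomwcc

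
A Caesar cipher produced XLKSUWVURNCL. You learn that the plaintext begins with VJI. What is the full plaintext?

From the crib: X(23)−V(21)=2, so the shift is 2.
Subtract 2 from each ciphertext letter:
X(23): 23−2=21 → V
L(11): 11−2=9 → J
K(10): 10−2=8 → I
S(18): 18−2=16 → Q
U(20): 20−2=18 → S
W(22): 22−2=20 → U
V(21): 21−2=19 → T
U(20): 20−2=18 → S
R(17): 17−2=15 → P
N(13): 13−2=11 → L
C(2): 2−2=0 → A
L(11): 11−2=9 → J

VJIQSUTSPLAJ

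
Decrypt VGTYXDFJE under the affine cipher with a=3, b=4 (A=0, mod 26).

XSFYPRJTA

The inverse of 3 mod 26 is 9, since 3·9=27≡1. Apply D(y)=9·(y−4) mod 26:
V(21): 9·(21−4)=153≡23 → X
G(6): 9·(6−4)=18 → S
T(19): 9·(19−4)=135≡5 → F
Y(24): 9·(24−4)=180≡24 → Y
X(23): 9·(23−4)=171≡15 → P
D(3): 9·(3−4)=-9≡17 → R
F(5): 9·(5−4)=9 → J
J(9): 9·(9−4)=45≡19 → T
E(4): 9·(4−4)=0 → A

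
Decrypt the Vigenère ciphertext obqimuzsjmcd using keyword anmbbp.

ooehlfzfxlbo

Repeat the key across the ciphertext: anmbbpanmbbp
o(14)−a(0): 14 → o
b(1)−n(13): -12≡14 → o
q(16)−m(12): 4 → e
i(8)−b(1): 7 → h
m(12)−b(1): 11 → l
u(20)−p(15): 5 → f
z(25)−a(0): 25 → z
s(18)−n(13): 5 → f
j(9)−m(12): -3≡23 → x
m(12)−b(1): 11 → l
c(2)−b(1): 1 → b
d(3)−p(15): -12≡14 → o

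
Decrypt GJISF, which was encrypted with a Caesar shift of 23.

G(6): 6−23=-17≡9 → J
J(9): 9−23=-14≡12 → M
I(8): 8−23=-15≡11 → L
S(18): 18−23=-5≡21 → V
F(5): 5−23=-18≡8 → I

JMLVI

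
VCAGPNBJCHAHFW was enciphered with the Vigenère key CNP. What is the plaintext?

Repeat the key across the ciphertext: CNPCNPCNPCNPCN
V(21)−C(2): 19 → T
C(2)−N(13): -11≡15 → P
A(0)−P(15): -15≡11 → L
G(6)−C(2): 4 → E
P(15)−N(13): 2 → C
N(13)−P(15): -2≡24 → Y
B(1)−C(2): -1≡25 → Z
J(9)−N(13): -4≡22 → W
C(2)−P(15): -13≡13 → N
H(7)−C(2): 5 → F
A(0)−N(13): -13≡13 → N
H(7)−P(15): -8≡18 → S
F(5)−C(2): 3 → D
W(22)−N(13): 9 → J

TPLECYZWNFNSDJ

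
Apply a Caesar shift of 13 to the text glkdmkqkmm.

tyxqzxdxzz

g(6): 6+13=19 → t
l(11): 11+13=24 → y
k(10): 10+13=23 → x
d(3): 3+13=16 → q
m(12): 12+13=25 → z
k(10): 10+13=23 → x
q(16): 16+13=29≡3 → d
k(10): 10+13=23 → x
m(12): 12+13=25 → z
m(12): 12+13=25 → z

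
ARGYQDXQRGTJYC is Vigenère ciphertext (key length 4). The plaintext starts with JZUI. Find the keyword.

RSMQ

Subtract each crib letter from the matching ciphertext letter (mod 26):
A(0)−J(9)=-9≡17 → R
R(17)−Z(25)=-8≡18 → S
G(6)−U(20)=-14≡12 → M
Y(24)−I(8)=16 → Q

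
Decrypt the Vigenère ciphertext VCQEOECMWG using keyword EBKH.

RBGXKDSFSF

Repeat the key across the ciphertext: EBKHEBKHEB
V(21)−E(4): 17 → R
C(2)−B(1): 1 → B
Q(16)−K(10): 6 → G
E(4)−H(7): -3≡23 → X
O(14)−E(4): 10 → K
E(4)−B(1): 3 → D
C(2)−K(10): -8≡18 → S
M(12)−H(7): 5 → F
W(22)−E(4): 18 → S
G(6)−B(1): 5 → F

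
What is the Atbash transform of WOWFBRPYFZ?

W(22) → D(3)
O(14) → L(11)
W(22) → D(3)
F(5) → U(20)
B(1) → Y(24)
R(17) → I(8)
P(15) → K(10)
Y(24) → B(1)
F(5) → U(20)
Z(25) → A(0)

DLDUYIKBUA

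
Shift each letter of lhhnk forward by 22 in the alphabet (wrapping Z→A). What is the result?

l(11): 11+22=33≡7 → h
h(7): 7+22=29≡3 → d
h(7): 7+22=29≡3 → d
n(13): 13+22=35≡9 → j
k(10): 10+22=32≡6 → g

hddjg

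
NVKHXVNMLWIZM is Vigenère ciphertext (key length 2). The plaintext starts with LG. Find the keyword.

CP

Subtract each crib letter from the matching ciphertext letter (mod 26):
N(13)−L(11)=2 → C
V(21)−G(6)=15 → P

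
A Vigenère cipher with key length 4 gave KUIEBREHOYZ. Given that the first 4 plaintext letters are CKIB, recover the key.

Subtract each crib letter from the matching ciphertext letter (mod 26):
K(10)−C(2)=8 → I
U(20)−K(10)=10 → K
I(8)−I(8)=0 → A
E(4)−B(1)=3 → D

IKAD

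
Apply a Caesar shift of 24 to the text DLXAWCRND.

D(3): 3+24=27≡1 → B
L(11): 11+24=35≡9 → J
X(23): 23+24=47≡21 → V
A(0): 0+24=24 → Y
W(22): 22+24=46≡20 → U
C(2): 2+24=26≡0 → A
R(17): 17+24=41≡15 → P
N(13): 13+24=37≡11 → L
D(3): 3+24=27≡1 → B

BJVYUAPLB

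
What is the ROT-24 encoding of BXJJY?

B(1): 1+24=25 → Z
X(23): 23+24=47≡21 → V
J(9): 9+24=33≡7 → H
J(9): 9+24=33≡7 → H
Y(24): 24+24=48≡22 → W

ZVHHW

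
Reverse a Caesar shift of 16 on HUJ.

H(7): 7−16=-9≡17 → R
U(20): 20−16=4 → E
J(9): 9−16=-7≡19 → T

RET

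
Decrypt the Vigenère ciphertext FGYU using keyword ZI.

GYZM

Repeat the key across the ciphertext: ZIZI
F(5)−Z(25): -20≡6 → G
G(6)−I(8): -2≡24 → Y
Y(24)−Z(25): -1≡25 → Z
U(20)−I(8): 12 → M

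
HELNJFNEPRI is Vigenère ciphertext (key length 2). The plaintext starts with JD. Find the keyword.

Subtract each crib letter from the matching ciphertext letter (mod 26):
H(7)−J(9)=-2≡24 → Y
E(4)−D(3)=1 → B

YB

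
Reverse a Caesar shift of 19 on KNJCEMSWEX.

K(10): 10−19=-9≡17 → R
N(13): 13−19=-6≡20 → U
J(9): 9−19=-10≡16 → Q
C(2): 2−19=-17≡9 → J
E(4): 4−19=-15≡11 → L
M(12): 12−19=-7≡19 → T
S(18): 18−19=-1≡25 → Z
W(22): 22−19=3 → D
E(4): 4−19=-15≡11 → L
X(23): 23−19=4 → E

RUQJLTZDLE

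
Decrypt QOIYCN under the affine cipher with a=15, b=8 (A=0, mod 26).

EQAIKJ

The inverse of 15 mod 26 is 7, since 15·7=105≡1. Apply D(y)=7·(y−8) mod 26:
Q(16): 7·(16−8)=56≡4 → E
O(14): 7·(14−8)=42≡16 → Q
I(8): 7·(8−8)=0 → A
Y(24): 7·(24−8)=112≡8 → I
C(2): 7·(2−8)=-42≡10 → K
N(13): 7·(13−8)=35≡9 → J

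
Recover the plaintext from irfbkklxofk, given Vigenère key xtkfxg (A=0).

Repeat the key across the ciphertext: xtkfxgxtkfx
i(8)−x(23): -15≡11 → l
r(17)−t(19): -2≡24 → y
f(5)−k(10): -5≡21 → v
b(1)−f(5): -4≡22 → w
k(10)−x(23): -13≡13 → n
k(10)−g(6): 4 → e
l(11)−x(23): -12≡14 → o
x(23)−t(19): 4 → e
o(14)−k(10): 4 → e
f(5)−f(5): 0 → a
k(10)−x(23): -13≡13 → n

lyvwneoeean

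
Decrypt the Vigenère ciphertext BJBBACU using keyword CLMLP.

ZYPQLAJ

Repeat the key across the ciphertext: CLMLPCL
B(1)−C(2): -1≡25 → Z
J(9)−L(11): -2≡24 → Y
B(1)−M(12): -11≡15 → P
B(1)−L(11): -10≡16 → Q
A(0)−P(15): -15≡11 → L
C(2)−C(2): 0 → A
U(20)−L(11): 9 → J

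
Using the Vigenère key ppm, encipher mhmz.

Repeat the key across the message: ppmp
m(12)+p(15): 27≡1 → b
h(7)+p(15): 22 → w
m(12)+m(12): 24 → y
z(25)+p(15): 40≡14 → o

bwyo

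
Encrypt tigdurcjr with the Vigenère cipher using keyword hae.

Repeat the key across the message: haehaehae
t(19)+h(7): 26≡0 → a
i(8)+a(0): 8 → i
g(6)+e(4): 10 → k
d(3)+h(7): 10 → k
u(20)+a(0): 20 → u
r(17)+e(4): 21 → v
c(2)+h(7): 9 → j
j(9)+a(0): 9 → j
r(17)+e(4): 21 → v

aikkuvjjv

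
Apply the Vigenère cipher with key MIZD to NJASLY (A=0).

Repeat the key across the message: MIZDMI
N(13)+M(12): 25 → Z
J(9)+I(8): 17 → R
A(0)+Z(25): 25 → Z
S(18)+D(3): 21 → V
L(11)+M(12): 23 → X
Y(24)+I(8): 32≡6 → G

ZRZVXG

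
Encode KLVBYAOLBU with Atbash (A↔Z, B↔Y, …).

K(10) → P(15)
L(11) → O(14)
V(21) → E(4)
B(1) → Y(24)
Y(24) → B(1)
A(0) → Z(25)
O(14) → L(11)
L(11) → O(14)
B(1) → Y(24)
U(20) → F(5)

POEYBZLOYF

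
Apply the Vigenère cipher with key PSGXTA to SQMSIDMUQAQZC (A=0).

Repeat the key across the message: PSGXTAPSGXTAP
S(18)+P(15): 33≡7 → H
Q(16)+S(18): 34≡8 → I
M(12)+G(6): 18 → S
S(18)+X(23): 41≡15 → P
I(8)+T(19): 27≡1 → B
D(3)+A(0): 3 → D
M(12)+P(15): 27≡1 → B
U(20)+S(18): 38≡12 → M
Q(16)+G(6): 22 → W
A(0)+X(23): 23 → X
Q(16)+T(19): 35≡9 → J
Z(25)+A(0): 25 → Z
C(2)+P(15): 17 → R

HISPBDBMWXJZR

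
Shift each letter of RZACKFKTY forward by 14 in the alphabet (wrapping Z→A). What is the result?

FNOQYTYHM

R(17): 17+14=31≡5 → F
Z(25): 25+14=39≡13 → N
A(0): 0+14=14 → O
C(2): 2+14=16 → Q
K(10): 10+14=24 → Y
F(5): 5+14=19 → T
K(10): 10+14=24 → Y
T(19): 19+14=33≡7 → H
Y(24): 24+14=38≡12 → M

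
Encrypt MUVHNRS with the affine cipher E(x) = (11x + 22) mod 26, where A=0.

M(12): 11·12+22=154≡24 → Y
U(20): 11·20+22=242≡8 → I
V(21): 11·21+22=253≡19 → T
H(7): 11·7+22=99≡21 → V
N(13): 11·13+22=165≡9 → J
R(17): 11·17+22=209≡1 → B
S(18): 11·18+22=220≡12 → M

YITVJBM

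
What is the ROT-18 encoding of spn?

s(18): 18+18=36≡10 → k
p(15): 15+18=33≡7 → h
n(13): 13+18=31≡5 → f

khf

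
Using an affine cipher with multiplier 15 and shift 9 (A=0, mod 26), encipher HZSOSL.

H(7): 15·7+9=114≡10 → K
Z(25): 15·25+9=384≡20 → U
S(18): 15·18+9=279≡19 → T
O(14): 15·14+9=219≡11 → L
S(18): 15·18+9=279≡19 → T
L(11): 15·11+9=174≡18 → S

KUTLTS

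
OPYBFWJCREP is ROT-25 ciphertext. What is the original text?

O(14): 14−25=-11≡15 → P
P(15): 15−25=-10≡16 → Q
Y(24): 24−25=-1≡25 → Z
B(1): 1−25=-24≡2 → C
F(5): 5−25=-20≡6 → G
W(22): 22−25=-3≡23 → X
J(9): 9−25=-16≡10 → K
C(2): 2−25=-23≡3 → D
R(17): 17−25=-8≡18 → S
E(4): 4−25=-21≡5 → F
P(15): 15−25=-10≡16 → Q

PQZCGXKDSFQ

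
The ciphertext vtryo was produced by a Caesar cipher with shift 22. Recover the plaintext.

zxvcs

v(21): 21−22=-1≡25 → z
t(19): 19−22=-3≡23 → x
r(17): 17−22=-5≡21 → v
y(24): 24−22=2 → c
o(14): 14−22=-8≡18 → s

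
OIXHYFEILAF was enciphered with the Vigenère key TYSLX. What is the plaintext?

Repeat the key across the ciphertext: TYSLXTYSLXT
O(14)−T(19): -5≡21 → V
I(8)−Y(24): -16≡10 → K
X(23)−S(18): 5 → F
H(7)−L(11): -4≡22 → W
Y(24)−X(23): 1 → B
F(5)−T(19): -14≡12 → M
E(4)−Y(24): -20≡6 → G
I(8)−S(18): -10≡16 → Q
L(11)−L(11): 0 → A
A(0)−X(23): -23≡3 → D
F(5)−T(19): -14≡12 → M

VKFWBMGQADM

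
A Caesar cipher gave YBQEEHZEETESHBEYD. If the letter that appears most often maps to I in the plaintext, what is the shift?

22

The most frequent ciphertext letter is E (appears 6 times).
E is position 4; I is position 8.
Shift = -4≡22.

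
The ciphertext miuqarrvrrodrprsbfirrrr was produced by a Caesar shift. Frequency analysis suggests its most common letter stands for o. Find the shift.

3

The most frequent ciphertext letter is r (appears 10 times).
r is position 17; o is position 14.
Shift = 3.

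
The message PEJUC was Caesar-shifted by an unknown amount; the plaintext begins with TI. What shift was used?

From the crib: P(15)−T(19)=-4≡22, so the shift is 22.

22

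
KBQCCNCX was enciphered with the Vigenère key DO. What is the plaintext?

HNNOZZZJ

Repeat the key across the ciphertext: DODODODO
K(10)−D(3): 7 → H
B(1)−O(14): -13≡13 → N
Q(16)−D(3): 13 → N
C(2)−O(14): -12≡14 → O
C(2)−D(3): -1≡25 → Z
N(13)−O(14): -1≡25 → Z
C(2)−D(3): -1≡25 → Z
X(23)−O(14): 9 → J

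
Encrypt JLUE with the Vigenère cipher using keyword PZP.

Repeat the key across the message: PZPP
J(9)+P(15): 24 → Y
L(11)+Z(25): 36≡10 → K
U(20)+P(15): 35≡9 → J
E(4)+P(15): 19 → T

YKJT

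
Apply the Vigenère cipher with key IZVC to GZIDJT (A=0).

Repeat the key across the message: IZVCIZ
G(6)+I(8): 14 → O
Z(25)+Z(25): 50≡24 → Y
I(8)+V(21): 29≡3 → D
D(3)+C(2): 5 → F
J(9)+I(8): 17 → R
T(19)+Z(25): 44≡18 → S

OYDFRS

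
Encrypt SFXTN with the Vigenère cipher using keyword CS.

Repeat the key across the message: CSCSC
S(18)+C(2): 20 → U
F(5)+S(18): 23 → X
X(23)+C(2): 25 → Z
T(19)+S(18): 37≡11 → L
N(13)+C(2): 15 → P

UXZLP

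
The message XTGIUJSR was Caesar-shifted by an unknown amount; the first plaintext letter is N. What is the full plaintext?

From the crib: X(23)−N(13)=10, so the shift is 10.
Subtract 10 from each ciphertext letter:
X(23): 23−10=13 → N
T(19): 19−10=9 → J
G(6): 6−10=-4≡22 → W
I(8): 8−10=-2≡24 → Y
U(20): 20−10=10 → K
J(9): 9−10=-1≡25 → Z
S(18): 18−10=8 → I
R(17): 17−10=7 → H

NJWYKZIH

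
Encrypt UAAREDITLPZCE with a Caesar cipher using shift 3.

XDDUHGLWOSCFH

U(20): 20+3=23 → X
A(0): 0+3=3 → D
A(0): 0+3=3 → D
R(17): 17+3=20 → U
E(4): 4+3=7 → H
D(3): 3+3=6 → G
I(8): 8+3=11 → L
T(19): 19+3=22 → W
L(11): 11+3=14 → O
P(15): 15+3=18 → S
Z(25): 25+3=28≡2 → C
C(2): 2+3=5 → F
E(4): 4+3=7 → H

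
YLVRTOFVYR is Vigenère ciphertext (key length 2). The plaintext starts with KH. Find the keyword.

OE

Subtract each crib letter from the matching ciphertext letter (mod 26):
Y(24)−K(10)=14 → O
L(11)−H(7)=4 → E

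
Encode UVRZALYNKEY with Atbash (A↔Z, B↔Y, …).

U(20) → F(5)
V(21) → E(4)
R(17) → I(8)
Z(25) → A(0)
A(0) → Z(25)
L(11) → O(14)
Y(24) → B(1)
N(13) → M(12)
K(10) → P(15)
E(4) → V(21)
Y(24) → B(1)

FEIAZOBMPVB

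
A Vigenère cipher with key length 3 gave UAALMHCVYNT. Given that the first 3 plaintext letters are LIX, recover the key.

JSD

Subtract each crib letter from the matching ciphertext letter (mod 26):
U(20)−L(11)=9 → J
A(0)−I(8)=-8≡18 → S
A(0)−X(23)=-23≡3 → D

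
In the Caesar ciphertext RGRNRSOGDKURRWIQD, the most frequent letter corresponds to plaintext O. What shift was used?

3

The most frequent ciphertext letter is R (appears 5 times).
R is position 17; O is position 14.
Shift = 3.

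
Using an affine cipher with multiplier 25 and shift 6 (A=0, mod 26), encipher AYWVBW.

GIKLFK

A(0): 25·0+6=6 → G
Y(24): 25·24+6=606≡8 → I
W(22): 25·22+6=556≡10 → K
V(21): 25·21+6=531≡11 → L
B(1): 25·1+6=31≡5 → F
W(22): 25·22+6=556≡10 → K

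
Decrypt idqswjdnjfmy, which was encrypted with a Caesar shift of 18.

qlyaerlvrnug

i(8): 8−18=-10≡16 → q
d(3): 3−18=-15≡11 → l
q(16): 16−18=-2≡24 → y
s(18): 18−18=0 → a
w(22): 22−18=4 → e
j(9): 9−18=-9≡17 → r
d(3): 3−18=-15≡11 → l
n(13): 13−18=-5≡21 → v
j(9): 9−18=-9≡17 → r
f(5): 5−18=-13≡13 → n
m(12): 12−18=-6≡20 → u
y(24): 24−18=6 → g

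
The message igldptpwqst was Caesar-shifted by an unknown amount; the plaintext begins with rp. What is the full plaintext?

From the crib: i(8)−r(17)=-9≡17, so the shift is 17.
Subtract 17 from each ciphertext letter:
i(8): 8−17=-9≡17 → r
g(6): 6−17=-11≡15 → p
l(11): 11−17=-6≡20 → u
d(3): 3−17=-14≡12 → m
p(15): 15−17=-2≡24 → y
t(19): 19−17=2 → c
p(15): 15−17=-2≡24 → y
w(22): 22−17=5 → f
q(16): 16−17=-1≡25 → z
s(18): 18−17=1 → b
t(19): 19−17=2 → c

rpumycyfzbc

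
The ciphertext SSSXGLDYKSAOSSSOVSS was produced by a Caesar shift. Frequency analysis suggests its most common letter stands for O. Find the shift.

4

The most frequent ciphertext letter is S (appears 9 times).
S is position 18; O is position 14.
Shift = 4.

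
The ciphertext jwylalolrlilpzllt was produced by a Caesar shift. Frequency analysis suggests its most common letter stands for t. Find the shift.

The most frequent ciphertext letter is l (appears 7 times).
l is position 11; t is position 19.
Shift = -8≡18.

18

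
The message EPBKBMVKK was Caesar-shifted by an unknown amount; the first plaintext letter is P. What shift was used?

From the crib: E(4)−P(15)=-11≡15, so the shift is 15.

15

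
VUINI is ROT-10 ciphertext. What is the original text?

V(21): 21−10=11 → L
U(20): 20−10=10 → K
I(8): 8−10=-2≡24 → Y
N(13): 13−10=3 → D
I(8): 8−10=-2≡24 → Y

LKYDY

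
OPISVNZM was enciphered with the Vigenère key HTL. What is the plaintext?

Repeat the key across the ciphertext: HTLHTLHT
O(14)−H(7): 7 → H
P(15)−T(19): -4≡22 → W
I(8)−L(11): -3≡23 → X
S(18)−H(7): 11 → L
V(21)−T(19): 2 → C
N(13)−L(11): 2 → C
Z(25)−H(7): 18 → S
M(12)−T(19): -7≡19 → T

HWXLCCST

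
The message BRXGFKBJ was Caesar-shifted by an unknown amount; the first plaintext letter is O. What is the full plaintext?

OEKTSXOW

From the crib: B(1)−O(14)=-13≡13, so the shift is 13.
Subtract 13 from each ciphertext letter:
B(1): 1−13=-12≡14 → O
R(17): 17−13=4 → E
X(23): 23−13=10 → K
G(6): 6−13=-7≡19 → T
F(5): 5−13=-8≡18 → S
K(10): 10−13=-3≡23 → X
B(1): 1−13=-12≡14 → O
J(9): 9−13=-4≡22 → W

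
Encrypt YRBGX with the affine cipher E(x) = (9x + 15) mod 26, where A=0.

Y(24): 9·24+15=231≡23 → X
R(17): 9·17+15=168≡12 → M
B(1): 9·1+15=24 → Y
G(6): 9·6+15=69≡17 → R
X(23): 9·23+15=222≡14 → O

XMYRO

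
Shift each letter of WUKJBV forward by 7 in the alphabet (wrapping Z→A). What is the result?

W(22): 22+7=29≡3 → D
U(20): 20+7=27≡1 → B
K(10): 10+7=17 → R
J(9): 9+7=16 → Q
B(1): 1+7=8 → I
V(21): 21+7=28≡2 → C

DBRQIC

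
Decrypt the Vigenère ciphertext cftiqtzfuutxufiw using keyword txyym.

Repeat the key across the ciphertext: txyymtxyymtxyymt
c(2)−t(19): -17≡9 → j
f(5)−x(23): -18≡8 → i
t(19)−y(24): -5≡21 → v
i(8)−y(24): -16≡10 → k
q(16)−m(12): 4 → e
t(19)−t(19): 0 → a
z(25)−x(23): 2 → c
f(5)−y(24): -19≡7 → h
u(20)−y(24): -4≡22 → w
u(20)−m(12): 8 → i
t(19)−t(19): 0 → a
x(23)−x(23): 0 → a
u(20)−y(24): -4≡22 → w
f(5)−y(24): -19≡7 → h
i(8)−m(12): -4≡22 → w
w(22)−t(19): 3 → d

jivkeachwiaawhwd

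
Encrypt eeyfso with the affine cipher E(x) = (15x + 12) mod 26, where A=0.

e(4): 15·4+12=72≡20 → u
e(4): 15·4+12=72≡20 → u
y(24): 15·24+12=372≡8 → i
f(5): 15·5+12=87≡9 → j
s(18): 15·18+12=282≡22 → w
o(14): 15·14+12=222≡14 → o

uuijwo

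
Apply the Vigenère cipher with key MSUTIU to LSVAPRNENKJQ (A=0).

Repeat the key across the message: MSUTIUMSUTIU
L(11)+M(12): 23 → X
S(18)+S(18): 36≡10 → K
V(21)+U(20): 41≡15 → P
A(0)+T(19): 19 → T
P(15)+I(8): 23 → X
R(17)+U(20): 37≡11 → L
N(13)+M(12): 25 → Z
E(4)+S(18): 22 → W
N(13)+U(20): 33≡7 → H
K(10)+T(19): 29≡3 → D
J(9)+I(8): 17 → R
Q(16)+U(20): 36≡10 → K

XKPTXLZWHDRK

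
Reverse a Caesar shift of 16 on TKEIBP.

DUOSLZ

T(19): 19−16=3 → D
K(10): 10−16=-6≡20 → U
E(4): 4−16=-12≡14 → O
I(8): 8−16=-8≡18 → S
B(1): 1−16=-15≡11 → L
P(15): 15−16=-1≡25 → Z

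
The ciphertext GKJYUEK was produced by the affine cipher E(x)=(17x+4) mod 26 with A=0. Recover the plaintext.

The inverse of 17 mod 26 is 23, since 17·23=391≡1. Apply D(y)=23·(y−4) mod 26:
G(6): 23·(6−4)=46≡20 → U
K(10): 23·(10−4)=138≡8 → I
J(9): 23·(9−4)=115≡11 → L
Y(24): 23·(24−4)=460≡18 → S
U(20): 23·(20−4)=368≡4 → E
E(4): 23·(4−4)=0 → A
K(10): 23·(10−4)=138≡8 → I

UILSEAI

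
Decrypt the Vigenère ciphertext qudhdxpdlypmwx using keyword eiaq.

mmdrzppnhqpwsp

Repeat the key across the ciphertext: eiaqeiaqeiaqei
q(16)−e(4): 12 → m
u(20)−i(8): 12 → m
d(3)−a(0): 3 → d
h(7)−q(16): -9≡17 → r
d(3)−e(4): -1≡25 → z
x(23)−i(8): 15 → p
p(15)−a(0): 15 → p
d(3)−q(16): -13≡13 → n
l(11)−e(4): 7 → h
y(24)−i(8): 16 → q
p(15)−a(0): 15 → p
m(12)−q(16): -4≡22 → w
w(22)−e(4): 18 → s
x(23)−i(8): 15 → p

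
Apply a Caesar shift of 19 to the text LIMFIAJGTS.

L(11): 11+19=30≡4 → E
I(8): 8+19=27≡1 → B
M(12): 12+19=31≡5 → F
F(5): 5+19=24 → Y
I(8): 8+19=27≡1 → B
A(0): 0+19=19 → T
J(9): 9+19=28≡2 → C
G(6): 6+19=25 → Z
T(19): 19+19=38≡12 → M
S(18): 18+19=37≡11 → L

EBFYBTCZML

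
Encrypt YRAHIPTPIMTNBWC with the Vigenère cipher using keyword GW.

ENGDOLZLOIZJHSI

Repeat the key across the message: GWGWGWGWGWGWGWG
Y(24)+G(6): 30≡4 → E
R(17)+W(22): 39≡13 → N
A(0)+G(6): 6 → G
H(7)+W(22): 29≡3 → D
I(8)+G(6): 14 → O
P(15)+W(22): 37≡11 → L
T(19)+G(6): 25 → Z
P(15)+W(22): 37≡11 → L
I(8)+G(6): 14 → O
M(12)+W(22): 34≡8 → I
T(19)+G(6): 25 → Z
N(13)+W(22): 35≡9 → J
B(1)+G(6): 7 → H
W(22)+W(22): 44≡18 → S
C(2)+G(6): 8 → I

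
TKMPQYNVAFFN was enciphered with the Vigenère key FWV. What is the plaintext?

OORKUDIZFAJS

Repeat the key across the ciphertext: FWVFWVFWVFWV
T(19)−F(5): 14 → O
K(10)−W(22): -12≡14 → O
M(12)−V(21): -9≡17 → R
P(15)−F(5): 10 → K
Q(16)−W(22): -6≡20 → U
Y(24)−V(21): 3 → D
N(13)−F(5): 8 → I
V(21)−W(22): -1≡25 → Z
A(0)−V(21): -21≡5 → F
F(5)−F(5): 0 → A
F(5)−W(22): -17≡9 → J
N(13)−V(21): -8≡18 → S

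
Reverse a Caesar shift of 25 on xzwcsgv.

yaxdthw

x(23): 23−25=-2≡24 → y
z(25): 25−25=0 → a
w(22): 22−25=-3≡23 → x
c(2): 2−25=-23≡3 → d
s(18): 18−25=-7≡19 → t
g(6): 6−25=-19≡7 → h
v(21): 21−25=-4≡22 → w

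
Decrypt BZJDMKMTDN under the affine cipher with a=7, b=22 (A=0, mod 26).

XTNBGCGHBV

The inverse of 7 mod 26 is 15, since 7·15=105≡1. Apply D(y)=15·(y−22) mod 26:
B(1): 15·(1−22)=-315≡23 → X
Z(25): 15·(25−22)=45≡19 → T
J(9): 15·(9−22)=-195≡13 → N
D(3): 15·(3−22)=-285≡1 → B
M(12): 15·(12−22)=-150≡6 → G
K(10): 15·(10−22)=-180≡2 → C
M(12): 15·(12−22)=-150≡6 → G
T(19): 15·(19−22)=-45≡7 → H
D(3): 15·(3−22)=-285≡1 → B
N(13): 15·(13−22)=-135≡21 → V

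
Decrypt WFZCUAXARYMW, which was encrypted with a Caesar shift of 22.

AJDGYEBEVCQA

W(22): 22−22=0 → A
F(5): 5−22=-17≡9 → J
Z(25): 25−22=3 → D
C(2): 2−22=-20≡6 → G
U(20): 20−22=-2≡24 → Y
A(0): 0−22=-22≡4 → E
X(23): 23−22=1 → B
A(0): 0−22=-22≡4 → E
R(17): 17−22=-5≡21 → V
Y(24): 24−22=2 → C
M(12): 12−22=-10≡16 → Q
W(22): 22−22=0 → A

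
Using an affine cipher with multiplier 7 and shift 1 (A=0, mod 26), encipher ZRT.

UQE

Z(25): 7·25+1=176≡20 → U
R(17): 7·17+1=120≡16 → Q
T(19): 7·19+1=134≡4 → E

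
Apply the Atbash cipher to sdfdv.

s(18) → h(7)
d(3) → w(22)
f(5) → u(20)
d(3) → w(22)
v(21) → e(4)

hwuwe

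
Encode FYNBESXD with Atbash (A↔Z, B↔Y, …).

F(5) → U(20)
Y(24) → B(1)
N(13) → M(12)
B(1) → Y(24)
E(4) → V(21)
S(18) → H(7)
X(23) → C(2)
D(3) → W(22)

UBMYVHCW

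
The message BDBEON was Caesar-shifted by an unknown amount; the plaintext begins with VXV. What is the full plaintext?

From the crib: B(1)−V(21)=-20≡6, so the shift is 6.
Subtract 6 from each ciphertext letter:
B(1): 1−6=-5≡21 → V
D(3): 3−6=-3≡23 → X
B(1): 1−6=-5≡21 → V
E(4): 4−6=-2≡24 → Y
O(14): 14−6=8 → I
N(13): 13−6=7 → H

VXVYIH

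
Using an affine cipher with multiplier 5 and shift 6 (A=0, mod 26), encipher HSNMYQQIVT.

PSTOWIIUHX

H(7): 5·7+6=41≡15 → P
S(18): 5·18+6=96≡18 → S
N(13): 5·13+6=71≡19 → T
M(12): 5·12+6=66≡14 → O
Y(24): 5·24+6=126≡22 → W
Q(16): 5·16+6=86≡8 → I
Q(16): 5·16+6=86≡8 → I
I(8): 5·8+6=46≡20 → U
V(21): 5·21+6=111≡7 → H
T(19): 5·19+6=101≡23 → X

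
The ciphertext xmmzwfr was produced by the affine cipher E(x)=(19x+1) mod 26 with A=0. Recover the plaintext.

irrexsu

The inverse of 19 mod 26 is 11, since 19·11=209≡1. Apply D(y)=11·(y−1) mod 26:
x(23): 11·(23−1)=242≡8 → i
m(12): 11·(12−1)=121≡17 → r
m(12): 11·(12−1)=121≡17 → r
z(25): 11·(25−1)=264≡4 → e
w(22): 11·(22−1)=231≡23 → x
f(5): 11·(5−1)=44≡18 → s
r(17): 11·(17−1)=176≡20 → u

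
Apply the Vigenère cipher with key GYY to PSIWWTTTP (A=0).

Repeat the key across the message: GYYGYYGYY
P(15)+G(6): 21 → V
S(18)+Y(24): 42≡16 → Q
I(8)+Y(24): 32≡6 → G
W(22)+G(6): 28≡2 → C
W(22)+Y(24): 46≡20 → U
T(19)+Y(24): 43≡17 → R
T(19)+G(6): 25 → Z
T(19)+Y(24): 43≡17 → R
P(15)+Y(24): 39≡13 → N

VQGCURZRN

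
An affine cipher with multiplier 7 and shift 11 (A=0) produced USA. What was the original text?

FBR

The inverse of 7 mod 26 is 15, since 7·15=105≡1. Apply D(y)=15·(y−11) mod 26:
U(20): 15·(20−11)=135≡5 → F
S(18): 15·(18−11)=105≡1 → B
A(0): 15·(0−11)=-165≡17 → R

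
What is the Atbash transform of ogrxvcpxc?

o(14) → l(11)
g(6) → t(19)
r(17) → i(8)
x(23) → c(2)
v(21) → e(4)
c(2) → x(23)
p(15) → k(10)
x(23) → c(2)
c(2) → x(23)

lticexkcx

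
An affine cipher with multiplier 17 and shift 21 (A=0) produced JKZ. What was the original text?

KHO

The inverse of 17 mod 26 is 23, since 17·23=391≡1. Apply D(y)=23·(y−21) mod 26:
J(9): 23·(9−21)=-276≡10 → K
K(10): 23·(10−21)=-253≡7 → H
Z(25): 23·(25−21)=92≡14 → O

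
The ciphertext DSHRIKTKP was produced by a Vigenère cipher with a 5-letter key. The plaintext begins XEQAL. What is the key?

GORRX

Subtract each crib letter from the matching ciphertext letter (mod 26):
D(3)−X(23)=-20≡6 → G
S(18)−E(4)=14 → O
H(7)−Q(16)=-9≡17 → R
R(17)−A(0)=17 → R
I(8)−L(11)=-3≡23 → X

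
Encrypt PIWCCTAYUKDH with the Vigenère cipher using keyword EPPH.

Repeat the key across the message: EPPHEPPHEPPH
P(15)+E(4): 19 → T
I(8)+P(15): 23 → X
W(22)+P(15): 37≡11 → L
C(2)+H(7): 9 → J
C(2)+E(4): 6 → G
T(19)+P(15): 34≡8 → I
A(0)+P(15): 15 → P
Y(24)+H(7): 31≡5 → F
U(20)+E(4): 24 → Y
K(10)+P(15): 25 → Z
D(3)+P(15): 18 → S
H(7)+H(7): 14 → O

TXLJGIPFYZSO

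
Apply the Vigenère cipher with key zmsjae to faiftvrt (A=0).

Repeat the key across the message: zmsjaezm
f(5)+z(25): 30≡4 → e
a(0)+m(12): 12 → m
i(8)+s(18): 26≡0 → a
f(5)+j(9): 14 → o
t(19)+a(0): 19 → t
v(21)+e(4): 25 → z
r(17)+z(25): 42≡16 → q
t(19)+m(12): 31≡5 → f

emaotzqf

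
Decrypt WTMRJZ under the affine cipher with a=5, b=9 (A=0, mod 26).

The inverse of 5 mod 26 is 21, since 5·21=105≡1. Apply D(y)=21·(y−9) mod 26:
W(22): 21·(22−9)=273≡13 → N
T(19): 21·(19−9)=210≡2 → C
M(12): 21·(12−9)=63≡11 → L
R(17): 21·(17−9)=168≡12 → M
J(9): 21·(9−9)=0 → A
Z(25): 21·(25−9)=336≡24 → Y

NCLMAY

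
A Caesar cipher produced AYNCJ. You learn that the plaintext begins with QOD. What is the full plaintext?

From the crib: A(0)−Q(16)=-16≡10, so the shift is 10.
Subtract 10 from each ciphertext letter:
A(0): 0−10=-10≡16 → Q
Y(24): 24−10=14 → O
N(13): 13−10=3 → D
C(2): 2−10=-8≡18 → S
J(9): 9−10=-1≡25 → Z

QODSZ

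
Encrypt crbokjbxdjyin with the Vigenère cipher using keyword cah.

Repeat the key across the message: cahcahcahcahc
c(2)+c(2): 4 → e
r(17)+a(0): 17 → r
b(1)+h(7): 8 → i
o(14)+c(2): 16 → q
k(10)+a(0): 10 → k
j(9)+h(7): 16 → q
b(1)+c(2): 3 → d
x(23)+a(0): 23 → x
d(3)+h(7): 10 → k
j(9)+c(2): 11 → l
y(24)+a(0): 24 → y
i(8)+h(7): 15 → p
n(13)+c(2): 15 → p

eriqkqdxklypp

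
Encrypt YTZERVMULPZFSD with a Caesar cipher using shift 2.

AVBGTXOWNRBHUF

Y(24): 24+2=26≡0 → A
T(19): 19+2=21 → V
Z(25): 25+2=27≡1 → B
E(4): 4+2=6 → G
R(17): 17+2=19 → T
V(21): 21+2=23 → X
M(12): 12+2=14 → O
U(20): 20+2=22 → W
L(11): 11+2=13 → N
P(15): 15+2=17 → R
Z(25): 25+2=27≡1 → B
F(5): 5+2=7 → H
S(18): 18+2=20 → U
D(3): 3+2=5 → F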